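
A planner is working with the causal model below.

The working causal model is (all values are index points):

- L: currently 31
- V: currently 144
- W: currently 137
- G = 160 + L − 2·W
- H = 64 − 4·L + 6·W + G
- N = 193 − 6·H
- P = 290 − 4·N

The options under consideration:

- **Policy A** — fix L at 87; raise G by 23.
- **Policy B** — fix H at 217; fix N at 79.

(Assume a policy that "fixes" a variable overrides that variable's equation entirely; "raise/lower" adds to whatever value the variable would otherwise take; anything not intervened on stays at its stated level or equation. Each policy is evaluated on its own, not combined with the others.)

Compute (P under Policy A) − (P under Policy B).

Policy A (L := 87, G + 23):
  L = 87
  W = 137
  G = 160 + 87 − 2·137 (+23 from intervention) = -4
  H = 64 − 4·87 + 6·137 + (-4) = 534
  N = 193 − 6·534 = -3011
  P = 290 − 4·(-3011) = 12334
Policy B (H := 217, N := 79):
  L = 31
  W = 137
  G = 160 + 31 − 2·137 = -83
  H = 217
  N = 79
  P = 290 − 4·79 = -26
P: 12334 − (-26) = 12360

12360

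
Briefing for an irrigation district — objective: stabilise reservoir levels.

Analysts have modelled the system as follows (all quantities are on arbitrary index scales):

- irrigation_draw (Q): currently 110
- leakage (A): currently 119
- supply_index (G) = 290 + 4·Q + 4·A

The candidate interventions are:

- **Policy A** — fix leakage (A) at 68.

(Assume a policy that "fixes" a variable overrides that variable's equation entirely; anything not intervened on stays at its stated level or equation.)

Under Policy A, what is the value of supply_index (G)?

1002

Policy A (A := 68):
  Q = 110
  A = 68
  G = 290 + 4·110 + 4·68 = 1002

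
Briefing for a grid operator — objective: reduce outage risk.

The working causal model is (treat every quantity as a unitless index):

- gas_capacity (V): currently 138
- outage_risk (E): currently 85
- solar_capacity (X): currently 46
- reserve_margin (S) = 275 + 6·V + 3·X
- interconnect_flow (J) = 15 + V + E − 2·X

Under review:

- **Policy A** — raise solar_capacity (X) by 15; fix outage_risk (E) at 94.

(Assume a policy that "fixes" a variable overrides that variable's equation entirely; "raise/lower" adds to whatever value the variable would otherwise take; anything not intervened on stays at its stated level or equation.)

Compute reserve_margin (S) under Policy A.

Policy A (X + 15, E := 94):
  V = 138
  X = 46 + 15 = 61
  S = 275 + 6·138 + 3·61 = 1286

1286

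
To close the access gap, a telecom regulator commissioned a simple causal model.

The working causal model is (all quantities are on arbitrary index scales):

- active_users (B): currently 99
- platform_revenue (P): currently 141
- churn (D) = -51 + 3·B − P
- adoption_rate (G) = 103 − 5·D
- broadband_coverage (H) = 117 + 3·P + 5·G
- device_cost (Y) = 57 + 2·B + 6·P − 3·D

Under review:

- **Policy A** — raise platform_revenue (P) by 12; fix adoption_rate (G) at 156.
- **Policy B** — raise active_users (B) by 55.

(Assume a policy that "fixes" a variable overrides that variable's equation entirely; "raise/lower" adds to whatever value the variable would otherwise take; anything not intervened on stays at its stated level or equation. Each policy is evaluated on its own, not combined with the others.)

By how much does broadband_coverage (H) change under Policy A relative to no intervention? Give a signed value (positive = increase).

2926

Baseline:
  B = 99
  P = 141
  D = -51 + 3·99 − 141 = 105
  G = 103 − 5·105 = -422
  H = 117 + 3·141 + 5·(-422) = -1570
Policy A (P + 12, G := 156):
  B = 99
  P = 141 + 12 = 153
  D = -51 + 3·99 − 153 = 93
  G = 156
  H = 117 + 3·153 + 5·156 = 1356
Change in H: 1356 − (-1570) = 2926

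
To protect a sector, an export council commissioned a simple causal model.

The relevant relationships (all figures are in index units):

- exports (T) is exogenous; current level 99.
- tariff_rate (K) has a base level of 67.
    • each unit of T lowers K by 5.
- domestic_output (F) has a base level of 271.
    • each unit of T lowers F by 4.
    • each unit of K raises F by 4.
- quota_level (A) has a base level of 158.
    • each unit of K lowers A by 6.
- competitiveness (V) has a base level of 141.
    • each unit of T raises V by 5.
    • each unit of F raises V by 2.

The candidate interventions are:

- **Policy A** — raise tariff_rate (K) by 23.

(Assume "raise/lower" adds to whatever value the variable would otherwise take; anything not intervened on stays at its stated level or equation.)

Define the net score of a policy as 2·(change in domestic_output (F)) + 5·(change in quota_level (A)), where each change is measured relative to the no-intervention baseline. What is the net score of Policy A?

Baseline:
  T = 99
  K = 67 − 5·99 = -428
  F = 271 − 4·99 + 4·(-428) = -1837
  A = 158 − 6·(-428) = 2726
Policy A (K + 23):
  T = 99
  K = 67 − 5·99 (+23 from intervention) = -405
  F = 271 − 4·99 + 4·(-405) = -1745
  A = 158 − 6·(-405) = 2588
ΔF = -1745 − (-1837) = 92; ΔA = 2588 − 2726 = -138
Score = 2·92 + 5·(-138) = -506

-506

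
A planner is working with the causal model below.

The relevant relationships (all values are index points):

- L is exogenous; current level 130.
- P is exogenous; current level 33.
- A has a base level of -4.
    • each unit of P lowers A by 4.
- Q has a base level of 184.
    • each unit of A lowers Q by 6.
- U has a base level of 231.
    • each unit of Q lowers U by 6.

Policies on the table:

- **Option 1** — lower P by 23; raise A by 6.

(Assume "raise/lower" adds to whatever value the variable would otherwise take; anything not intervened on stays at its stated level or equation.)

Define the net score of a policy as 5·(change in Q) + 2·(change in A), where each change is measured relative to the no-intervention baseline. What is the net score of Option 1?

-2744

Baseline:
  P = 33
  A = -4 − 4·33 = -136
  Q = 184 − 6·(-136) = 1000
Option 1 (P − 23, A + 6):
  P = 33 − 23 = 10
  A = -4 − 4·10 (+6 from intervention) = -38
  Q = 184 − 6·(-38) = 412
ΔQ = 412 − 1000 = -588; ΔA = -38 − (-136) = 98
Score = 5·(-588) + 2·98 = -2744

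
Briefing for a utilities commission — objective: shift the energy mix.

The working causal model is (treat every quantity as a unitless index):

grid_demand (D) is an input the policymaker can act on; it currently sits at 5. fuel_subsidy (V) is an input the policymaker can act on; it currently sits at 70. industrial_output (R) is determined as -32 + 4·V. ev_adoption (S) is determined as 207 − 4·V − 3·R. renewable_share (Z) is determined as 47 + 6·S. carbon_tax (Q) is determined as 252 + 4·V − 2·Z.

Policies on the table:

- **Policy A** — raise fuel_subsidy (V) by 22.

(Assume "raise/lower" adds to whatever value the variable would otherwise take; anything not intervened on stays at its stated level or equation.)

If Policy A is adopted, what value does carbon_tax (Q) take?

Policy A (V + 22):
  V = 70 + 22 = 92
  R = -32 + 4·92 = 336
  S = 207 − 4·92 − 3·336 = -1169
  Z = 47 + 6·(-1169) = -6967
  Q = 252 + 4·92 − 2·(-6967) = 14554

14554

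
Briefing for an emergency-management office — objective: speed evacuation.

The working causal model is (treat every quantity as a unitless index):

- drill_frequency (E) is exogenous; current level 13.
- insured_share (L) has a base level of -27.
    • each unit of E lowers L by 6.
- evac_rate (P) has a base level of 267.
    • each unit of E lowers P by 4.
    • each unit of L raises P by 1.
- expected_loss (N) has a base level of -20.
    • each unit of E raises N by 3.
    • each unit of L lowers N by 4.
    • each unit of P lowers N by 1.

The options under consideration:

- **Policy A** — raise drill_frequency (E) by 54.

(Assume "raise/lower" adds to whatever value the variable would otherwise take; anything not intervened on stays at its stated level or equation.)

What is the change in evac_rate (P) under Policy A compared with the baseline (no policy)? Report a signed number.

Baseline:
  E = 13
  L = -27 − 6·13 = -105
  P = 267 − 4·13 + (-105) = 110
Policy A (E + 54):
  E = 13 + 54 = 67
  L = -27 − 6·67 = -429
  P = 267 − 4·67 + (-429) = -430
Change in P: -430 − 110 = -540

-540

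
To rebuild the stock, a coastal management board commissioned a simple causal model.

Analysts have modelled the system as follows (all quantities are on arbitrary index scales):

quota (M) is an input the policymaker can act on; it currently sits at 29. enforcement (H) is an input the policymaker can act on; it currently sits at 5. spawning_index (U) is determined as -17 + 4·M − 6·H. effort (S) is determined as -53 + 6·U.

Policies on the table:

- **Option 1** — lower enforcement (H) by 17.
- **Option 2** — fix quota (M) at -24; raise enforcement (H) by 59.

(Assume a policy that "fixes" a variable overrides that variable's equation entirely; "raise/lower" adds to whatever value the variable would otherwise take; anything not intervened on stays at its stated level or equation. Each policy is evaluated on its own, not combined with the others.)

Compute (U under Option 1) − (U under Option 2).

668

Option 1 (H − 17):
  M = 29
  H = 5 − 17 = -12
  U = -17 + 4·29 − 6·(-12) = 171
Option 2 (M := -24, H + 59):
  M = -24
  H = 5 + 59 = 64
  U = -17 + 4·(-24) − 6·64 = -497
U: 171 − (-497) = 668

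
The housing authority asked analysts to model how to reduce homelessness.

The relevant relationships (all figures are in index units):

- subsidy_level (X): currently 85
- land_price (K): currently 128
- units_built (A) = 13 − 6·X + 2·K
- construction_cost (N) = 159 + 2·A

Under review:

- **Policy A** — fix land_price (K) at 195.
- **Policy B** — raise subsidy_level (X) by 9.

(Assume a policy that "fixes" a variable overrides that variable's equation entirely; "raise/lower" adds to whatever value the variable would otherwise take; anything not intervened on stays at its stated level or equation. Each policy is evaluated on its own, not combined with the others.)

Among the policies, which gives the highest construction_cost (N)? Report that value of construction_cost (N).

Policy A (K := 195):
  X = 85
  K = 195
  A = 13 − 6·85 + 2·195 = -107
  N = 159 + 2·(-107) = -55
Policy B (X + 9):
  X = 85 + 9 = 94
  K = 128
  A = 13 − 6·94 + 2·128 = -295
  N = 159 + 2·(-295) = -431
Comparing — Policy A: N=-55, Policy B: N=-431. Highest is -55 (Policy A).

-55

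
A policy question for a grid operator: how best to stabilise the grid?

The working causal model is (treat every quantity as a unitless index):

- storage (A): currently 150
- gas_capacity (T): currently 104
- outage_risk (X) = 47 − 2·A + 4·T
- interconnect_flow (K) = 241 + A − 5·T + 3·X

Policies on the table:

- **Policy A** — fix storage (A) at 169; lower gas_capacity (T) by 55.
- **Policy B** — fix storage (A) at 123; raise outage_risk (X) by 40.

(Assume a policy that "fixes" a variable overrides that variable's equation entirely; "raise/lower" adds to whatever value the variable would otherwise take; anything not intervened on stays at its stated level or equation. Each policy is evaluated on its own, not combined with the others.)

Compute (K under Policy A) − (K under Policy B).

-735

Policy A (A := 169, T − 55):
  A = 169
  T = 104 − 55 = 49
  X = 47 − 2·169 + 4·49 = -95
  K = 241 + 169 − 5·49 + 3·(-95) = -120
Policy B (A := 123, X + 40):
  A = 123
  T = 104
  X = 47 − 2·123 + 4·104 (+40 from intervention) = 257
  K = 241 + 123 − 5·104 + 3·257 = 615
K: -120 − 615 = -735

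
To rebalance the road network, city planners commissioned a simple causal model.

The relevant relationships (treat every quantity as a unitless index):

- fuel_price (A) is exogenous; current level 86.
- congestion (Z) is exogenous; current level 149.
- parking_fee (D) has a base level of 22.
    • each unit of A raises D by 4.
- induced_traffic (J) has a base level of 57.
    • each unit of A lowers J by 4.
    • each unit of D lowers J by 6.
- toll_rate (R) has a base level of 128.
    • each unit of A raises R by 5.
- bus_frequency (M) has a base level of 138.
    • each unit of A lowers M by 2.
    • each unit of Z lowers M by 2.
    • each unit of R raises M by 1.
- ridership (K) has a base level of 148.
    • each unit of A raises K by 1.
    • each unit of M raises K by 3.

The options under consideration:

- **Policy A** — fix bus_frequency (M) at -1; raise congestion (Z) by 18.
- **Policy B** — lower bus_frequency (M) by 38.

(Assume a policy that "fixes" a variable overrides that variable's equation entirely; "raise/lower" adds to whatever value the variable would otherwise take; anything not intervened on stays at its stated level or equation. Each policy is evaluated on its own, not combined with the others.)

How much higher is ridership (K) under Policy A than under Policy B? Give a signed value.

-567

Policy A (M := -1, Z + 18):
  A = 86
  Z = 149 + 18 = 167
  R = 128 + 5·86 = 558
  M = -1
  K = 148 + 86 + 3·(-1) = 231
Policy B (M − 38):
  A = 86
  Z = 149
  R = 128 + 5·86 = 558
  M = 138 − 2·86 − 2·149 + 558 (−38 from intervention) = 188
  K = 148 + 86 + 3·188 = 798
K: 231 − 798 = -567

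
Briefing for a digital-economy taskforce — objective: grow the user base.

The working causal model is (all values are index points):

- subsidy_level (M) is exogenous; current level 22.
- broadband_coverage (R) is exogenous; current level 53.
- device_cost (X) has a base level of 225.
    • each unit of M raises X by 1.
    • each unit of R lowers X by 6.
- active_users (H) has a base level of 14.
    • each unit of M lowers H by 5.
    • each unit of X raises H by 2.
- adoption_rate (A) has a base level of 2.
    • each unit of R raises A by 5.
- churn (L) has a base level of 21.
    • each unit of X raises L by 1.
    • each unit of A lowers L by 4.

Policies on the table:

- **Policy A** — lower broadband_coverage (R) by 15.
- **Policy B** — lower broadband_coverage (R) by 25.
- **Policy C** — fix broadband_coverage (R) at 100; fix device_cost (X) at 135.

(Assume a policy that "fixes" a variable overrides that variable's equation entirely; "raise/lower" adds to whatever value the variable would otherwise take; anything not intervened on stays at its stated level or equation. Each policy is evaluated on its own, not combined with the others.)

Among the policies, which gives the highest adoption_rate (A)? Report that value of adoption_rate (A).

Policy A (R − 15):
  R = 53 − 15 = 38
  A = 2 + 5·38 = 192
Policy B (R − 25):
  R = 53 − 25 = 28
  A = 2 + 5·28 = 142
Policy C (R := 100, X := 135):
  R = 100
  A = 2 + 5·100 = 502
Comparing — Policy A: A=192, Policy B: A=142, Policy C: A=502. Highest is 502 (Policy C).

502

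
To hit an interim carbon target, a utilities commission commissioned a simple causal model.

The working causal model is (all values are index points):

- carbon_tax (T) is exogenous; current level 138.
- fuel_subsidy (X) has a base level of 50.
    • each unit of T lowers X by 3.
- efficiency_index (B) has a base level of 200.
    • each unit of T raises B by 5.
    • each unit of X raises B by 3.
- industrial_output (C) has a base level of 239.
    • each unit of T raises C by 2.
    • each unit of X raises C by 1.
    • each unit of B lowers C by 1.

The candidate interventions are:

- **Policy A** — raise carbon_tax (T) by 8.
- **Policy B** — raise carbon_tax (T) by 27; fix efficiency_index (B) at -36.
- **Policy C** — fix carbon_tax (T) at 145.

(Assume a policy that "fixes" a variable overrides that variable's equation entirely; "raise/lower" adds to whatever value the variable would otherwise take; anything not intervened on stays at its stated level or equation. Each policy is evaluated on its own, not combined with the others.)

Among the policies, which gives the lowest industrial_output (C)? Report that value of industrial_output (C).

Policy A (T + 8):
  T = 138 + 8 = 146
  X = 50 − 3·146 = -388
  B = 200 + 5·146 + 3·(-388) = -234
  C = 239 + 2·146 + (-388) − (-234) = 377
Policy B (T + 27, B := -36):
  T = 138 + 27 = 165
  X = 50 − 3·165 = -445
  B = -36
  C = 239 + 2·165 + (-445) − (-36) = 160
Policy C (T := 145):
  T = 145
  X = 50 − 3·145 = -385
  B = 200 + 5·145 + 3·(-385) = -230
  C = 239 + 2·145 + (-385) − (-230) = 374
Comparing — Policy A: C=377, Policy B: C=160, Policy C: C=374. Lowest is 160 (Policy B).

160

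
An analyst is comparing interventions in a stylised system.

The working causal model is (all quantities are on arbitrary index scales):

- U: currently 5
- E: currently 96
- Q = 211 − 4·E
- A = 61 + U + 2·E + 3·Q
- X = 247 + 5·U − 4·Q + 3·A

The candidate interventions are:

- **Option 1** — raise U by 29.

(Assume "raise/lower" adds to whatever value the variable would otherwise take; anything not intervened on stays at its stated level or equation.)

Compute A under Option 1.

Option 1 (U + 29):
  U = 5 + 29 = 34
  E = 96
  Q = 211 − 4·96 = -173
  A = 61 + 34 + 2·96 + 3·(-173) = -232

-232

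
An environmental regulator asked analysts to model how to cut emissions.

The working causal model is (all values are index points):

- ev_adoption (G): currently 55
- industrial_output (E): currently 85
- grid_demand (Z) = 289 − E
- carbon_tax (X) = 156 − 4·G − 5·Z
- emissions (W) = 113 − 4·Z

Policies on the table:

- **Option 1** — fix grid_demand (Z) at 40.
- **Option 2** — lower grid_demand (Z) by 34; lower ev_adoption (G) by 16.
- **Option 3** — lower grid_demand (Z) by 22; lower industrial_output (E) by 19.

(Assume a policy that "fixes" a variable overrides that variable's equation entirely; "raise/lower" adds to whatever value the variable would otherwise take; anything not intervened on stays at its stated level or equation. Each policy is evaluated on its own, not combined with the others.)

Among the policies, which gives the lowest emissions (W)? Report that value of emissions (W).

-691

Option 1 (Z := 40):
  E = 85
  Z = 40
  W = 113 − 4·40 = -47
Option 2 (Z − 34, G − 16):
  E = 85
  Z = 289 − 85 (−34 from intervention) = 170
  W = 113 − 4·170 = -567
Option 3 (Z − 22, E − 19):
  E = 85 − 19 = 66
  Z = 289 − 66 (−22 from intervention) = 201
  W = 113 − 4·201 = -691
Comparing — Option 1: W=-47, Option 2: W=-567, Option 3: W=-691. Lowest is -691 (Option 3).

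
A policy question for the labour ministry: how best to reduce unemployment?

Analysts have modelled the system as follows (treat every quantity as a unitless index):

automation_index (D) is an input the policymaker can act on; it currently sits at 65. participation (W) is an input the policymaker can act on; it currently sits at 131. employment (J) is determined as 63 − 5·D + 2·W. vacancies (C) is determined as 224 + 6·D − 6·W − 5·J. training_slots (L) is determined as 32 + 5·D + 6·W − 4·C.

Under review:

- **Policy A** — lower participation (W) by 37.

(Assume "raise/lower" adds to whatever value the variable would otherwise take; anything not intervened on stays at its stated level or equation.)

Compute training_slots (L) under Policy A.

-759

Policy A (W − 37):
  D = 65
  W = 131 − 37 = 94
  J = 63 − 5·65 + 2·94 = -74
  C = 224 + 6·65 − 6·94 − 5·(-74) = 420
  L = 32 + 5·65 + 6·94 − 4·420 = -759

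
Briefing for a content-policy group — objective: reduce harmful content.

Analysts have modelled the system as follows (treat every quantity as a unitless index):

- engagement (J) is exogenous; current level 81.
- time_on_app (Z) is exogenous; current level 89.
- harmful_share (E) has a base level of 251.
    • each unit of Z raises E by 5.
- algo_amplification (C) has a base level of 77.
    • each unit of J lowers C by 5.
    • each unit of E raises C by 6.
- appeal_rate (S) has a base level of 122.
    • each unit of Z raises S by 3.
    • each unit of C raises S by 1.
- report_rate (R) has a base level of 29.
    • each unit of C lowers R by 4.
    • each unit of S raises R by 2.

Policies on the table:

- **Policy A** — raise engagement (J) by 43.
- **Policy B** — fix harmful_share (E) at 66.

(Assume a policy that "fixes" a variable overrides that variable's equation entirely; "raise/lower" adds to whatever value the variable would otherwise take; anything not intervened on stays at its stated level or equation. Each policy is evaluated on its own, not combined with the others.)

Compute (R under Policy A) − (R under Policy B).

-7130

Policy A (J + 43):
  J = 81 + 43 = 124
  Z = 89
  E = 251 + 5·89 = 696
  C = 77 − 5·124 + 6·696 = 3633
  S = 122 + 3·89 + 3633 = 4022
  R = 29 − 4·3633 + 2·4022 = -6459
Policy B (E := 66):
  J = 81
  Z = 89
  E = 66
  C = 77 − 5·81 + 6·66 = 68
  S = 122 + 3·89 + 68 = 457
  R = 29 − 4·68 + 2·457 = 671
R: -6459 − 671 = -7130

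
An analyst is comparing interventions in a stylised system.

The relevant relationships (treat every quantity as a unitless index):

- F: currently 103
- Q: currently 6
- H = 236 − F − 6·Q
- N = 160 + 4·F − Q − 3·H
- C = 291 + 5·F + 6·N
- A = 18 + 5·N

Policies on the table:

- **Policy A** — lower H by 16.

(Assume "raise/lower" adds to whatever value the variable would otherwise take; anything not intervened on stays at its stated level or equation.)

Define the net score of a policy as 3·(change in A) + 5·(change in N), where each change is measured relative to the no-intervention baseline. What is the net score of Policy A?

Baseline:
  F = 103
  Q = 6
  H = 236 − 103 − 6·6 = 97
  N = 160 + 4·103 − 6 − 3·97 = 275
  A = 18 + 5·275 = 1393
Policy A (H − 16):
  F = 103
  Q = 6
  H = 236 − 103 − 6·6 (−16 from intervention) = 81
  N = 160 + 4·103 − 6 − 3·81 = 323
  A = 18 + 5·323 = 1633
ΔA = 1633 − 1393 = 240; ΔN = 323 − 275 = 48
Score = 3·240 + 5·48 = 960

960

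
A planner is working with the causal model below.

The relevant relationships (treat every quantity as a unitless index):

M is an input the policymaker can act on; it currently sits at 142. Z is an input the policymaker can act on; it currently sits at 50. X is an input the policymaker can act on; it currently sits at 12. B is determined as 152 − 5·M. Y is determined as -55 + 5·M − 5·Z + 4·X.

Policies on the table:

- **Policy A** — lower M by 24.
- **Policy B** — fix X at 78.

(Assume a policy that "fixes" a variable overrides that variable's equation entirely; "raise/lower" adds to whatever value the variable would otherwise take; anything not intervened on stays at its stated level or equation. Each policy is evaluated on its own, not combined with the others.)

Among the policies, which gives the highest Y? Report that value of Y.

Policy A (M − 24):
  M = 142 − 24 = 118
  Z = 50
  X = 12
  Y = -55 + 5·118 − 5·50 + 4·12 = 333
Policy B (X := 78):
  M = 142
  Z = 50
  X = 78
  Y = -55 + 5·142 − 5·50 + 4·78 = 717
Comparing — Policy A: Y=333, Policy B: Y=717. Highest is 717 (Policy B).

717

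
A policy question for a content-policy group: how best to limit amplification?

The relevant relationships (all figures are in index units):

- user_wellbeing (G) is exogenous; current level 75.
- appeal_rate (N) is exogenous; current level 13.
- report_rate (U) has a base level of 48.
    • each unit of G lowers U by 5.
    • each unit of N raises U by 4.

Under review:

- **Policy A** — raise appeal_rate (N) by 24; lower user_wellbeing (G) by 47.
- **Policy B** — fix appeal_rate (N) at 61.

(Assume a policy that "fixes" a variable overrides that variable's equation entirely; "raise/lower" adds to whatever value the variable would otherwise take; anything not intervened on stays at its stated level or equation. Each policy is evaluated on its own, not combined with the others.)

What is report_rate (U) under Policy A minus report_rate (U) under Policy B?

Policy A (N + 24, G − 47):
  G = 75 − 47 = 28
  N = 13 + 24 = 37
  U = 48 − 5·28 + 4·37 = 56
Policy B (N := 61):
  G = 75
  N = 61
  U = 48 − 5·75 + 4·61 = -83
U: 56 − (-83) = 139

139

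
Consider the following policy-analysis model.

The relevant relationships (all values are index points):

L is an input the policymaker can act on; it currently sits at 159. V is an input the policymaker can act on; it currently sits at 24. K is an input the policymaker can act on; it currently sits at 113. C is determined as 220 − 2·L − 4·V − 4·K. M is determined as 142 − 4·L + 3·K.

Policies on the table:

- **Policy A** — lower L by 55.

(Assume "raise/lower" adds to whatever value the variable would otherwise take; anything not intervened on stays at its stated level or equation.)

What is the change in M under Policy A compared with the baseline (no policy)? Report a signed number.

220

Baseline:
  L = 159
  K = 113
  M = 142 − 4·159 + 3·113 = -155
Policy A (L − 55):
  L = 159 − 55 = 104
  K = 113
  M = 142 − 4·104 + 3·113 = 65
Change in M: 65 − (-155) = 220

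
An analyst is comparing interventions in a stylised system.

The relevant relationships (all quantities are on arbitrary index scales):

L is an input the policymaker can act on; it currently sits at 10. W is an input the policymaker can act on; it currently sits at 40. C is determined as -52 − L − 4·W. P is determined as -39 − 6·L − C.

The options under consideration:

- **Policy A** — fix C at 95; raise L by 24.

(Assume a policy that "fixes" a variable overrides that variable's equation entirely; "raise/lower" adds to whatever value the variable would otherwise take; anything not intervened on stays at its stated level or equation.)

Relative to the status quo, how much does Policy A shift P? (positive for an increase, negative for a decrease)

Baseline:
  L = 10
  W = 40
  C = -52 − 10 − 4·40 = -222
  P = -39 − 6·10 − (-222) = 123
Policy A (C := 95, L + 24):
  L = 10 + 24 = 34
  W = 40
  C = 95
  P = -39 − 6·34 − 95 = -338
Change in P: -338 − 123 = -461

-461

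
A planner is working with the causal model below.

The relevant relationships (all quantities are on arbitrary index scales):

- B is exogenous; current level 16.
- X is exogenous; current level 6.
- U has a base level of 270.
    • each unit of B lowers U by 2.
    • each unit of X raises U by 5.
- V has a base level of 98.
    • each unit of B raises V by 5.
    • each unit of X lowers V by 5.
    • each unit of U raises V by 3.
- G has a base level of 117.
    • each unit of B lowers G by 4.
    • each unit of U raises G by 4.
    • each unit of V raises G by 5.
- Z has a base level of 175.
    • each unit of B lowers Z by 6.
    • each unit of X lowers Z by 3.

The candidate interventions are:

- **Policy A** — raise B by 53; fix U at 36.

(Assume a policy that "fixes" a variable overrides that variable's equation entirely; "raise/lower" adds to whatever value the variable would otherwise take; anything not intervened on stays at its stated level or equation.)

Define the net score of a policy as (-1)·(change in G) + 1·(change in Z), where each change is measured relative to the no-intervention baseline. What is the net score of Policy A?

2977

Baseline:
  B = 16
  X = 6
  U = 270 − 2·16 + 5·6 = 268
  V = 98 + 5·16 − 5·6 + 3·268 = 952
  G = 117 − 4·16 + 4·268 + 5·952 = 5885
  Z = 175 − 6·16 − 3·6 = 61
Policy A (B + 53, U := 36):
  B = 16 + 53 = 69
  X = 6
  U = 36
  V = 98 + 5·69 − 5·6 + 3·36 = 521
  G = 117 − 4·69 + 4·36 + 5·521 = 2590
  Z = 175 − 6·69 − 3·6 = -257
ΔG = 2590 − 5885 = -3295; ΔZ = -257 − 61 = -318
Score = (-1)·(-3295) + 1·(-318) = 2977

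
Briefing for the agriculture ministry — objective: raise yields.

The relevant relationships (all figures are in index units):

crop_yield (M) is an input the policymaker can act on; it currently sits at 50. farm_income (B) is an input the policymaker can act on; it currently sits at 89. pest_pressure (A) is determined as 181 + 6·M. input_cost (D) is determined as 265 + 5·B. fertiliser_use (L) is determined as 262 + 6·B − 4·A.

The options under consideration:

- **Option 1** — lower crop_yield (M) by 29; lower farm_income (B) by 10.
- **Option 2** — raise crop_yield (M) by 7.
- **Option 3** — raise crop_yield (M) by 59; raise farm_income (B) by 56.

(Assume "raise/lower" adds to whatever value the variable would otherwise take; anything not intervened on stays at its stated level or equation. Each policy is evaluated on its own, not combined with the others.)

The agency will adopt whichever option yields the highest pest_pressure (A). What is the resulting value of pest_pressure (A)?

Option 1 (M − 29, B − 10):
  M = 50 − 29 = 21
  A = 181 + 6·21 = 307
Option 2 (M + 7):
  M = 50 + 7 = 57
  A = 181 + 6·57 = 523
Option 3 (M + 59, B + 56):
  M = 50 + 59 = 109
  A = 181 + 6·109 = 835
Comparing — Option 1: A=307, Option 2: A=523, Option 3: A=835. Highest is 835 (Option 3).

835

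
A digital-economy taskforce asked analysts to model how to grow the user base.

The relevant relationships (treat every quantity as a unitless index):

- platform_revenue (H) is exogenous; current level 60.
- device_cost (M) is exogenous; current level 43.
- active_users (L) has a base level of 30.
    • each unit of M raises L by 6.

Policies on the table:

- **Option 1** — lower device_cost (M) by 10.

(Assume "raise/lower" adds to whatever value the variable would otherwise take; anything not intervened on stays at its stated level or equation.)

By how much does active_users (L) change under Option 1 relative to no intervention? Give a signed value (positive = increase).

Baseline:
  M = 43
  L = 30 + 6·43 = 288
Option 1 (M − 10):
  M = 43 − 10 = 33
  L = 30 + 6·33 = 228
Change in L: 228 − 288 = -60

-60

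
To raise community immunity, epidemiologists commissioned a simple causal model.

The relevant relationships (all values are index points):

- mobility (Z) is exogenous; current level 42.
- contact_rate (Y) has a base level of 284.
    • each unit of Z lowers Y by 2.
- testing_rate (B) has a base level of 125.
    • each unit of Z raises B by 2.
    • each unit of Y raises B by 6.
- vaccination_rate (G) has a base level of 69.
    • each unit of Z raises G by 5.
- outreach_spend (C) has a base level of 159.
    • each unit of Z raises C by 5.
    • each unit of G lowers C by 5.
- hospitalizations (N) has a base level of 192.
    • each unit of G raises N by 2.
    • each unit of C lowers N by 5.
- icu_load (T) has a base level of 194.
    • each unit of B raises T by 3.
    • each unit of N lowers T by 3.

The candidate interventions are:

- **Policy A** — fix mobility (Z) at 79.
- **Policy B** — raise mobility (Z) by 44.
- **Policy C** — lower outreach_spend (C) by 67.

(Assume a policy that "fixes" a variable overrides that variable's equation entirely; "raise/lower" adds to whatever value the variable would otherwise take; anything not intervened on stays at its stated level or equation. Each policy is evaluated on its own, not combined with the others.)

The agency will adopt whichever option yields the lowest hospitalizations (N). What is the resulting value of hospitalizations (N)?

Policy A (Z := 79):
  Z = 79
  G = 69 + 5·79 = 464
  C = 159 + 5·79 − 5·464 = -1766
  N = 192 + 2·464 − 5·(-1766) = 9950
Policy B (Z + 44):
  Z = 42 + 44 = 86
  G = 69 + 5·86 = 499
  C = 159 + 5·86 − 5·499 = -1906
  N = 192 + 2·499 − 5·(-1906) = 10720
Policy C (C − 67):
  Z = 42
  G = 69 + 5·42 = 279
  C = 159 + 5·42 − 5·279 (−67 from intervention) = -1093
  N = 192 + 2·279 − 5·(-1093) = 6215
Comparing — Policy A: N=9950, Policy B: N=10720, Policy C: N=6215. Lowest is 6215 (Policy C).

6215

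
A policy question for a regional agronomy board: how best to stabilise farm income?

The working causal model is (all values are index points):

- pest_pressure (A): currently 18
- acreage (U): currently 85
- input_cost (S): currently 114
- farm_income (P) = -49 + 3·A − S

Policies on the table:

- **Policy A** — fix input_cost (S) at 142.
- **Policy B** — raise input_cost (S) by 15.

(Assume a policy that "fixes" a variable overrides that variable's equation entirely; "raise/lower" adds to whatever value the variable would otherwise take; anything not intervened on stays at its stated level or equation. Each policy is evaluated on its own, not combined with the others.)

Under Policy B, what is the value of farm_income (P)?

Policy B (S + 15):
  A = 18
  S = 114 + 15 = 129
  P = -49 + 3·18 − 129 = -124

-124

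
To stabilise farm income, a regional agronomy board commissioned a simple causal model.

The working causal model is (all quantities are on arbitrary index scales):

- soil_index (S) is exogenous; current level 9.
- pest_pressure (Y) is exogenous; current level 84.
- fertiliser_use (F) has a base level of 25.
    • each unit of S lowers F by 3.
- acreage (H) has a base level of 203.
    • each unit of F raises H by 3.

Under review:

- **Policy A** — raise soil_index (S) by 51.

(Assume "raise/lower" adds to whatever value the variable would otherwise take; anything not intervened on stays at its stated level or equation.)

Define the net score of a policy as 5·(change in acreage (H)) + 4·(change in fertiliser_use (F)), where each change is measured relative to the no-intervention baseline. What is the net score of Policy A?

-2907

Baseline:
  S = 9
  F = 25 − 3·9 = -2
  H = 203 + 3·(-2) = 197
Policy A (S + 51):
  S = 9 + 51 = 60
  F = 25 − 3·60 = -155
  H = 203 + 3·(-155) = -262
ΔH = -262 − 197 = -459; ΔF = -155 − (-2) = -153
Score = 5·(-459) + 4·(-153) = -2907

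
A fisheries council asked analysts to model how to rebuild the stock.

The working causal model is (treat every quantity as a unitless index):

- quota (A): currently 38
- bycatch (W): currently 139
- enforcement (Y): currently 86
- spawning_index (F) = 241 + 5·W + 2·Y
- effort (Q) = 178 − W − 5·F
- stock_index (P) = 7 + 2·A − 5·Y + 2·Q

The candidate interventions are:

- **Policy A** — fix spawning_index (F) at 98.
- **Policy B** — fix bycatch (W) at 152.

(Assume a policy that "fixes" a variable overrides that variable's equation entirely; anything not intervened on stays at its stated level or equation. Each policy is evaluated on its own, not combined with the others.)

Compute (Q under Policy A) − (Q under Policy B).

Policy A (F := 98):
  W = 139
  Y = 86
  F = 98
  Q = 178 − 139 − 5·98 = -451
Policy B (W := 152):
  W = 152
  Y = 86
  F = 241 + 5·152 + 2·86 = 1173
  Q = 178 − 152 − 5·1173 = -5839
Q: -451 − (-5839) = 5388

5388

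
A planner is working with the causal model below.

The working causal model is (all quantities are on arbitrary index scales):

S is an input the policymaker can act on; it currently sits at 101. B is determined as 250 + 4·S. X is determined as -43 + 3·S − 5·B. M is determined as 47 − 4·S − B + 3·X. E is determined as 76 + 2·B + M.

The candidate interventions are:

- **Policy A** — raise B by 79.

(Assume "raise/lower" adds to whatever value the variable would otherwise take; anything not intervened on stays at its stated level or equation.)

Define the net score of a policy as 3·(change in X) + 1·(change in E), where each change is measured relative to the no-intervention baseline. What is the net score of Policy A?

Baseline:
  S = 101
  B = 250 + 4·101 = 654
  X = -43 + 3·101 − 5·654 = -3010
  M = 47 − 4·101 − 654 + 3·(-3010) = -10041
  E = 76 + 2·654 + (-10041) = -8657
Policy A (B + 79):
  S = 101
  B = 250 + 4·101 (+79 from intervention) = 733
  X = -43 + 3·101 − 5·733 = -3405
  M = 47 − 4·101 − 733 + 3·(-3405) = -11305
  E = 76 + 2·733 + (-11305) = -9763
ΔX = -3405 − (-3010) = -395; ΔE = -9763 − (-8657) = -1106
Score = 3·(-395) + 1·(-1106) = -2291

-2291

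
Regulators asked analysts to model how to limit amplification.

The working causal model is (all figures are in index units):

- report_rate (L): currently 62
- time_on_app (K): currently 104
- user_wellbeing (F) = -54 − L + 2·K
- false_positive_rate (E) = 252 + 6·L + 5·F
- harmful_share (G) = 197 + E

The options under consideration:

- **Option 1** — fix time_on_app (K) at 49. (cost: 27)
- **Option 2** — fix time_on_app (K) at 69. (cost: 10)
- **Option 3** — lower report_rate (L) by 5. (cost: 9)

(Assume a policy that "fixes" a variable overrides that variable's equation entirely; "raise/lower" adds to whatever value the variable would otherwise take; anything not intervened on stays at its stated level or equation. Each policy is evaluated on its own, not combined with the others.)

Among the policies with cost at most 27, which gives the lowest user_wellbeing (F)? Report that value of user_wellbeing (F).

-18

Option 1 (K := 49):
  L = 62
  K = 49
  F = -54 − 62 + 2·49 = -18
Option 2 (K := 69):
  L = 62
  K = 69
  F = -54 − 62 + 2·69 = 22
Option 3 (L − 5):
  L = 62 − 5 = 57
  K = 104
  F = -54 − 57 + 2·104 = 97
Comparing — Option 1: F=-18, Option 2: F=22, Option 3: F=97. Lowest is -18 (Option 1).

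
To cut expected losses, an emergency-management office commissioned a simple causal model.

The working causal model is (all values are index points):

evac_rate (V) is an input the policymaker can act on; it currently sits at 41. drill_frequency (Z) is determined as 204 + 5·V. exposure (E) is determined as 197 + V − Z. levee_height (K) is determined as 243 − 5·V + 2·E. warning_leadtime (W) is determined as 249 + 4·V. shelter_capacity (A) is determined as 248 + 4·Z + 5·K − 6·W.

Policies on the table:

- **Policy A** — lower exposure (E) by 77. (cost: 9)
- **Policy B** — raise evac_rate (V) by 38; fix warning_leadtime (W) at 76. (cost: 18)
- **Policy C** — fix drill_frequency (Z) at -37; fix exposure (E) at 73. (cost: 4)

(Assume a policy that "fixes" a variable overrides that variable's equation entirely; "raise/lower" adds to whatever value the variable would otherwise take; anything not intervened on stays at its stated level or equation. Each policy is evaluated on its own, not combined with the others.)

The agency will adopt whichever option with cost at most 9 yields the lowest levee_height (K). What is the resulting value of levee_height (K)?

Policy A (E − 77):
  V = 41
  Z = 204 + 5·41 = 409
  E = 197 + 41 − 409 (−77 from intervention) = -248
  K = 243 − 5·41 + 2·(-248) = -458
Policy C (Z := -37, E := 73):
  V = 41
  Z = -37
  E = 73
  K = 243 − 5·41 + 2·73 = 184
Comparing — Policy A: K=-458, Policy C: K=184. Lowest is -458 (Policy A).

-458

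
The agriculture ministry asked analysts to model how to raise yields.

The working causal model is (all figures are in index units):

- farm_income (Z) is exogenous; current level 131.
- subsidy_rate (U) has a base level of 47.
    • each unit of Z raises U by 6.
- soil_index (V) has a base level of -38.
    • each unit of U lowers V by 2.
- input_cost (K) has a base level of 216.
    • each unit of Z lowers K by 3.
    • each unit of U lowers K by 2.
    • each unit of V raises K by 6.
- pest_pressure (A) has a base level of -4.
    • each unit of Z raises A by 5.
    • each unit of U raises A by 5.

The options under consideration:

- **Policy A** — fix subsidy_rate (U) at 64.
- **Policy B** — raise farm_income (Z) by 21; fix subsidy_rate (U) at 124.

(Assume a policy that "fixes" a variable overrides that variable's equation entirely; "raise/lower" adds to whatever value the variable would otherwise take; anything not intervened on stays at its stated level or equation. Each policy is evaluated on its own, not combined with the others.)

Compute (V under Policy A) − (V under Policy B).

Policy A (U := 64):
  Z = 131
  U = 64
  V = -38 − 2·64 = -166
Policy B (Z + 21, U := 124):
  Z = 131 + 21 = 152
  U = 124
  V = -38 − 2·124 = -286
V: -166 − (-286) = 120

120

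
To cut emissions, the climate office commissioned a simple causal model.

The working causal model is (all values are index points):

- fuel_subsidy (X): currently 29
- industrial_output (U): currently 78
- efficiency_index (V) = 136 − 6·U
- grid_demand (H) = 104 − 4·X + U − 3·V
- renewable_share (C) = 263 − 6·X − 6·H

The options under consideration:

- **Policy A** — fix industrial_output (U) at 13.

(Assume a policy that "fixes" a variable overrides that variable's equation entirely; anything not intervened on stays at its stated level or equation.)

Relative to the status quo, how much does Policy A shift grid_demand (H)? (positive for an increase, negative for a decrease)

-1235

Baseline:
  X = 29
  U = 78
  V = 136 − 6·78 = -332
  H = 104 − 4·29 + 78 − 3·(-332) = 1062
Policy A (U := 13):
  X = 29
  U = 13
  V = 136 − 6·13 = 58
  H = 104 − 4·29 + 13 − 3·58 = -173
Change in H: -173 − 1062 = -1235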